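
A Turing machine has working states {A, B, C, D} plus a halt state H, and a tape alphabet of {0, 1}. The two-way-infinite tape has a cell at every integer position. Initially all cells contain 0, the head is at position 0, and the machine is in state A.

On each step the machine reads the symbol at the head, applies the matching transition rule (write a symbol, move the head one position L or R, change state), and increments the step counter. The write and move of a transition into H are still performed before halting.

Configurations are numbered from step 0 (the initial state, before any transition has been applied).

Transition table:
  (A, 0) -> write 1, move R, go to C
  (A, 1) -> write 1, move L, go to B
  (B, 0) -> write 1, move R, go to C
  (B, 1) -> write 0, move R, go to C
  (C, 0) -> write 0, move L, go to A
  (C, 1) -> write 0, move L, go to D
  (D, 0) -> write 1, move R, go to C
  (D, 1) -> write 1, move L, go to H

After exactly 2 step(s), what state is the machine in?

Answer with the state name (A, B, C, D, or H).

Answer: A

Derivation:
Step 1: in state A at pos 0, read 0 -> (A,0)->write 1,move R,goto C. Now: state=C, head=1, tape[-1..2]=0100 (head:   ^)
Step 2: in state C at pos 1, read 0 -> (C,0)->write 0,move L,goto A. Now: state=A, head=0, tape[-1..2]=0100 (head:  ^)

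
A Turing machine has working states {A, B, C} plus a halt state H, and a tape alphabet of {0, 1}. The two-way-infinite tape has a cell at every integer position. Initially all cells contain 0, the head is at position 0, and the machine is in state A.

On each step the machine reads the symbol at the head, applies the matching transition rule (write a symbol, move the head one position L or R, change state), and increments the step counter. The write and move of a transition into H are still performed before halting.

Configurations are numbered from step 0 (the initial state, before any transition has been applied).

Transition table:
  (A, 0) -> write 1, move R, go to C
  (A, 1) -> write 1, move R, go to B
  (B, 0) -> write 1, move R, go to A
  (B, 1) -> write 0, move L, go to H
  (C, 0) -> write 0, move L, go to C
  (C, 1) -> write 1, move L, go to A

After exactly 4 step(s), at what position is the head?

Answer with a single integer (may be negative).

Step 1: in state A at pos 0, read 0 -> (A,0)->write 1,move R,goto C. Now: state=C, head=1, tape[-1..2]=0100 (head:   ^)
Step 2: in state C at pos 1, read 0 -> (C,0)->write 0,move L,goto C. Now: state=C, head=0, tape[-1..2]=0100 (head:  ^)
Step 3: in state C at pos 0, read 1 -> (C,1)->write 1,move L,goto A. Now: state=A, head=-1, tape[-2..2]=00100 (head:  ^)
Step 4: in state A at pos -1, read 0 -> (A,0)->write 1,move R,goto C. Now: state=C, head=0, tape[-2..2]=01100 (head:   ^)

Answer: 0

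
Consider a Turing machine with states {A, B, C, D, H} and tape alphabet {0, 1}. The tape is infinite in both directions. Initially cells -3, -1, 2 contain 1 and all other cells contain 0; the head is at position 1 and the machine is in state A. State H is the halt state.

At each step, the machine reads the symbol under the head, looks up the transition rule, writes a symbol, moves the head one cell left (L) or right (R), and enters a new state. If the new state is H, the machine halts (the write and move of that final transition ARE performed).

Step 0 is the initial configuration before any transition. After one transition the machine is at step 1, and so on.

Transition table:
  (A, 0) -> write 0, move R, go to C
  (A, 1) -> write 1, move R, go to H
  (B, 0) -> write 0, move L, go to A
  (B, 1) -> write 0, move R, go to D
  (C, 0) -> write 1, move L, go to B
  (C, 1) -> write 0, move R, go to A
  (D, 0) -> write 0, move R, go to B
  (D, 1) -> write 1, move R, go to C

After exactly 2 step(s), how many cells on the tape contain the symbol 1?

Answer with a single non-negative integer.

Answer: 2

Derivation:
Step 1: in state A at pos 1, read 0 -> (A,0)->write 0,move R,goto C. Now: state=C, head=2, tape[-4..3]=01010010 (head:       ^)
Step 2: in state C at pos 2, read 1 -> (C,1)->write 0,move R,goto A. Now: state=A, head=3, tape[-4..4]=010100000 (head:        ^)
Cells containing 1 after step 2: {-3, -1} -> 2 cell(s)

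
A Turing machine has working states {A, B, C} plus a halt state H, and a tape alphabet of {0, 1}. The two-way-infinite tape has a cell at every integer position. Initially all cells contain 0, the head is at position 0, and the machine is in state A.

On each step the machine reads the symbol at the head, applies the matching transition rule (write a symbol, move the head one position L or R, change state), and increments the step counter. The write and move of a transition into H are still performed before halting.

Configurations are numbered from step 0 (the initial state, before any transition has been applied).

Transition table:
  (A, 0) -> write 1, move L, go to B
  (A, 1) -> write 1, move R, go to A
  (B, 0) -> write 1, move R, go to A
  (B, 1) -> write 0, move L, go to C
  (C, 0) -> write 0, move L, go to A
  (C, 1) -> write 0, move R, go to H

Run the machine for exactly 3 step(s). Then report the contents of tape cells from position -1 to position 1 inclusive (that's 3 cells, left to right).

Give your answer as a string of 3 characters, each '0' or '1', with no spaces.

Answer: 110

Derivation:
Step 1: in state A at pos 0, read 0 -> (A,0)->write 1,move L,goto B. Now: state=B, head=-1, tape[-2..1]=0010 (head:  ^)
Step 2: in state B at pos -1, read 0 -> (B,0)->write 1,move R,goto A. Now: state=A, head=0, tape[-2..1]=0110 (head:   ^)
Step 3: in state A at pos 0, read 1 -> (A,1)->write 1,move R,goto A. Now: state=A, head=1, tape[-2..2]=01100 (head:    ^)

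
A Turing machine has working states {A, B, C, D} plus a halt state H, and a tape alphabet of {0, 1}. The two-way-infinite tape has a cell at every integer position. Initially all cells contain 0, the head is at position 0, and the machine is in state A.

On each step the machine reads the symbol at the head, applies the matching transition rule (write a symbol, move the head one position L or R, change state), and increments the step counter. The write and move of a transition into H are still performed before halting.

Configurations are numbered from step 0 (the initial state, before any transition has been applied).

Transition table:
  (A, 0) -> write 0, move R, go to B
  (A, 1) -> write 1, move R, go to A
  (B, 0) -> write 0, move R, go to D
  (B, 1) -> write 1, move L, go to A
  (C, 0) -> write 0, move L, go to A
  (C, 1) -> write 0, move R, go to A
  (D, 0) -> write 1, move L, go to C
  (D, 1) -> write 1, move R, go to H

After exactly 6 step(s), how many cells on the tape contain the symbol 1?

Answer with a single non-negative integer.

Answer: 1

Derivation:
Step 1: in state A at pos 0, read 0 -> (A,0)->write 0,move R,goto B. Now: state=B, head=1, tape[-1..2]=0000 (head:   ^)
Step 2: in state B at pos 1, read 0 -> (B,0)->write 0,move R,goto D. Now: state=D, head=2, tape[-1..3]=00000 (head:    ^)
Step 3: in state D at pos 2, read 0 -> (D,0)->write 1,move L,goto C. Now: state=C, head=1, tape[-1..3]=00010 (head:   ^)
Step 4: in state C at pos 1, read 0 -> (C,0)->write 0,move L,goto A. Now: state=A, head=0, tape[-1..3]=00010 (head:  ^)
Step 5: in state A at pos 0, read 0 -> (A,0)->write 0,move R,goto B. Now: state=B, head=1, tape[-1..3]=00010 (head:   ^)
Step 6: in state B at pos 1, read 0 -> (B,0)->write 0,move R,goto D. Now: state=D, head=2, tape[-1..3]=00010 (head:    ^)
Cells containing 1 after step 6: {2} -> 1 cell(s)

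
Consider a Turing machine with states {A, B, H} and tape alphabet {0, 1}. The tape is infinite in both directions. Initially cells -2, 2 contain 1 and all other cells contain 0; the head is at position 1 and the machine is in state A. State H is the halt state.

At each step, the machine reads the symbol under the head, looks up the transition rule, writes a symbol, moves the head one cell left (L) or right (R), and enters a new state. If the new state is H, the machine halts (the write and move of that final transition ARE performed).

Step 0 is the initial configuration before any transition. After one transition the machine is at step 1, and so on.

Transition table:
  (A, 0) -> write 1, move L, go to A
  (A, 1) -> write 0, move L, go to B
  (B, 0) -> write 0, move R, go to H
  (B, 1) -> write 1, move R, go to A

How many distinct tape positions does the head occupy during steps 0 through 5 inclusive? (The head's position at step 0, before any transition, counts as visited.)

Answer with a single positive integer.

Step 1: in state A at pos 1, read 0 -> (A,0)->write 1,move L,goto A. Now: state=A, head=0, tape[-3..3]=0100110 (head:    ^)
Step 2: in state A at pos 0, read 0 -> (A,0)->write 1,move L,goto A. Now: state=A, head=-1, tape[-3..3]=0101110 (head:   ^)
Step 3: in state A at pos -1, read 0 -> (A,0)->write 1,move L,goto A. Now: state=A, head=-2, tape[-3..3]=0111110 (head:  ^)
Step 4: in state A at pos -2, read 1 -> (A,1)->write 0,move L,goto B. Now: state=B, head=-3, tape[-4..3]=00011110 (head:  ^)
Step 5: in state B at pos -3, read 0 -> (B,0)->write 0,move R,goto H. Now: state=H, head=-2, tape[-4..3]=00011110 (head:   ^)
Head positions at steps 0..5: starting at 1, distinct positions visited = {-3, -2, -1, 0, 1} -> 5 position(s)

Answer: 5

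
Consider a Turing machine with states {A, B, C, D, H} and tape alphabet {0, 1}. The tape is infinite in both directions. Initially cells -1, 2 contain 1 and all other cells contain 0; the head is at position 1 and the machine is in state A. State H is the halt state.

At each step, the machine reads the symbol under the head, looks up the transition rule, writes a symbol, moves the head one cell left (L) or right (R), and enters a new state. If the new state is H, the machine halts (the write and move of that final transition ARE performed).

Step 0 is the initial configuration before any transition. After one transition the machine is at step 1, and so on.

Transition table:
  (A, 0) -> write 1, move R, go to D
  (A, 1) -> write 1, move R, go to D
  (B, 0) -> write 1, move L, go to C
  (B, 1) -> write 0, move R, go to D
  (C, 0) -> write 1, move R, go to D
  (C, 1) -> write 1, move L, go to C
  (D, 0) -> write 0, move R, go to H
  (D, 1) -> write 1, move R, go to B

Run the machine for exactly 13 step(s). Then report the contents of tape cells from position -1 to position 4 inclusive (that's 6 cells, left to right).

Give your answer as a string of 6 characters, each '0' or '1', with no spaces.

Step 1: in state A at pos 1, read 0 -> (A,0)->write 1,move R,goto D. Now: state=D, head=2, tape[-2..3]=010110 (head:     ^)
Step 2: in state D at pos 2, read 1 -> (D,1)->write 1,move R,goto B. Now: state=B, head=3, tape[-2..4]=0101100 (head:      ^)
Step 3: in state B at pos 3, read 0 -> (B,0)->write 1,move L,goto C. Now: state=C, head=2, tape[-2..4]=0101110 (head:     ^)
Step 4: in state C at pos 2, read 1 -> (C,1)->write 1,move L,goto C. Now: state=C, head=1, tape[-2..4]=0101110 (head:    ^)
Step 5: in state C at pos 1, read 1 -> (C,1)->write 1,move L,goto C. Now: state=C, head=0, tape[-2..4]=0101110 (head:   ^)
Step 6: in state C at pos 0, read 0 -> (C,0)->write 1,move R,goto D. Now: state=D, head=1, tape[-2..4]=0111110 (head:    ^)
Step 7: in state D at pos 1, read 1 -> (D,1)->write 1,move R,goto B. Now: state=B, head=2, tape[-2..4]=0111110 (head:     ^)
Step 8: in state B at pos 2, read 1 -> (B,1)->write 0,move R,goto D. Now: state=D, head=3, tape[-2..4]=0111010 (head:      ^)
Step 9: in state D at pos 3, read 1 -> (D,1)->write 1,move R,goto B. Now: state=B, head=4, tape[-2..5]=01110100 (head:       ^)
Step 10: in state B at pos 4, read 0 -> (B,0)->write 1,move L,goto C. Now: state=C, head=3, tape[-2..5]=01110110 (head:      ^)
Step 11: in state C at pos 3, read 1 -> (C,1)->write 1,move L,goto C. Now: state=C, head=2, tape[-2..5]=01110110 (head:     ^)
Step 12: in state C at pos 2, read 0 -> (C,0)->write 1,move R,goto D. Now: state=D, head=3, tape[-2..5]=01111110 (head:      ^)
Step 13: in state D at pos 3, read 1 -> (D,1)->write 1,move R,goto B. Now: state=B, head=4, tape[-2..5]=01111110 (head:       ^)

Answer: 111111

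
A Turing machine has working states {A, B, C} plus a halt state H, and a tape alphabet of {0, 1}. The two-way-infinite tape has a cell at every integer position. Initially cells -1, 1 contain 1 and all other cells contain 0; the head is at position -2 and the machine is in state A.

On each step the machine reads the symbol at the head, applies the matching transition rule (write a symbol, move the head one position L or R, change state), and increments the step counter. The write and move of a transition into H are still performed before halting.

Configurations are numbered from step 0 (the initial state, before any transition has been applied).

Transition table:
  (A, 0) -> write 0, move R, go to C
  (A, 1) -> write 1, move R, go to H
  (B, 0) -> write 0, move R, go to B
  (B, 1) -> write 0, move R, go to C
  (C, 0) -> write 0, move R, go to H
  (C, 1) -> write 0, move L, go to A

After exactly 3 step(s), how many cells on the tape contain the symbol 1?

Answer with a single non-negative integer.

Step 1: in state A at pos -2, read 0 -> (A,0)->write 0,move R,goto C. Now: state=C, head=-1, tape[-3..2]=001010 (head:   ^)
Step 2: in state C at pos -1, read 1 -> (C,1)->write 0,move L,goto A. Now: state=A, head=-2, tape[-3..2]=000010 (head:  ^)
Step 3: in state A at pos -2, read 0 -> (A,0)->write 0,move R,goto C. Now: state=C, head=-1, tape[-3..2]=000010 (head:   ^)
Cells containing 1 after step 3: {1} -> 1 cell(s)

Answer: 1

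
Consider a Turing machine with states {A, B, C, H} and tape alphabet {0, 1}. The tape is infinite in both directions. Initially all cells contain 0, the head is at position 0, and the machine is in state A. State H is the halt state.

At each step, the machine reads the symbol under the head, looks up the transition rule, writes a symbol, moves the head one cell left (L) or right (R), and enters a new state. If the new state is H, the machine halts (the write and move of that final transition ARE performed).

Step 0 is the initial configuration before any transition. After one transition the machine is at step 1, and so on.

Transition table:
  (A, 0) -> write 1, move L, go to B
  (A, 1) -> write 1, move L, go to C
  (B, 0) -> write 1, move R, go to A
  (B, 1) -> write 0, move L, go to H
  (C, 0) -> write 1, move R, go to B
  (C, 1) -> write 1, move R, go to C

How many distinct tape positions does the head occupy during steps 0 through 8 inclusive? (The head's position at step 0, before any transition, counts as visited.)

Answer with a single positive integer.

Answer: 5

Derivation:
Step 1: in state A at pos 0, read 0 -> (A,0)->write 1,move L,goto B. Now: state=B, head=-1, tape[-2..1]=0010 (head:  ^)
Step 2: in state B at pos -1, read 0 -> (B,0)->write 1,move R,goto A. Now: state=A, head=0, tape[-2..1]=0110 (head:   ^)
Step 3: in state A at pos 0, read 1 -> (A,1)->write 1,move L,goto C. Now: state=C, head=-1, tape[-2..1]=0110 (head:  ^)
Step 4: in state C at pos -1, read 1 -> (C,1)->write 1,move R,goto C. Now: state=C, head=0, tape[-2..1]=0110 (head:   ^)
Step 5: in state C at pos 0, read 1 -> (C,1)->write 1,move R,goto C. Now: state=C, head=1, tape[-2..2]=01100 (head:    ^)
Step 6: in state C at pos 1, read 0 -> (C,0)->write 1,move R,goto B. Now: state=B, head=2, tape[-2..3]=011100 (head:     ^)
Step 7: in state B at pos 2, read 0 -> (B,0)->write 1,move R,goto A. Now: state=A, head=3, tape[-2..4]=0111100 (head:      ^)
Step 8: in state A at pos 3, read 0 -> (A,0)->write 1,move L,goto B. Now: state=B, head=2, tape[-2..4]=0111110 (head:     ^)
Head positions at steps 0..8: starting at 0, distinct positions visited = {-1, 0, 1, 2, 3} -> 5 position(s)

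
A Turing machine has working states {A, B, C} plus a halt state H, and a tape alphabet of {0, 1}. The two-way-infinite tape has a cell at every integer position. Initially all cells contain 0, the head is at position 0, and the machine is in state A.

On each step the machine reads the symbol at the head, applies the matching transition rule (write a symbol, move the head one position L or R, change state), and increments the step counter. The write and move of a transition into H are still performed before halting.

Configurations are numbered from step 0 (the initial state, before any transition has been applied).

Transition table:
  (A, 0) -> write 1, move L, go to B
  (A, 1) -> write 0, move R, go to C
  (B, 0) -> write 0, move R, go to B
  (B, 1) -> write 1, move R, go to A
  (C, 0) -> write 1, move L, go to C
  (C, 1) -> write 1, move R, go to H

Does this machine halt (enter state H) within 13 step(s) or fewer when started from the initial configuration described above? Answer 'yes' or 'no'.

Answer: yes

Derivation:
Step 1: in state A at pos 0, read 0 -> (A,0)->write 1,move L,goto B. Now: state=B, head=-1, tape[-2..1]=0010 (head:  ^)
Step 2: in state B at pos -1, read 0 -> (B,0)->write 0,move R,goto B. Now: state=B, head=0, tape[-2..1]=0010 (head:   ^)
Step 3: in state B at pos 0, read 1 -> (B,1)->write 1,move R,goto A. Now: state=A, head=1, tape[-2..2]=00100 (head:    ^)
Step 4: in state A at pos 1, read 0 -> (A,0)->write 1,move L,goto B. Now: state=B, head=0, tape[-2..2]=00110 (head:   ^)
Step 5: in state B at pos 0, read 1 -> (B,1)->write 1,move R,goto A. Now: state=A, head=1, tape[-2..2]=00110 (head:    ^)
Step 6: in state A at pos 1, read 1 -> (A,1)->write 0,move R,goto C. Now: state=C, head=2, tape[-2..3]=001000 (head:     ^)
Step 7: in state C at pos 2, read 0 -> (C,0)->write 1,move L,goto C. Now: state=C, head=1, tape[-2..3]=001010 (head:    ^)
Step 8: in state C at pos 1, read 0 -> (C,0)->write 1,move L,goto C. Now: state=C, head=0, tape[-2..3]=001110 (head:   ^)
Step 9: in state C at pos 0, read 1 -> (C,1)->write 1,move R,goto H. Now: state=H, head=1, tape[-2..3]=001110 (head:    ^)
State H reached at step 9; 9 <= 13 -> yes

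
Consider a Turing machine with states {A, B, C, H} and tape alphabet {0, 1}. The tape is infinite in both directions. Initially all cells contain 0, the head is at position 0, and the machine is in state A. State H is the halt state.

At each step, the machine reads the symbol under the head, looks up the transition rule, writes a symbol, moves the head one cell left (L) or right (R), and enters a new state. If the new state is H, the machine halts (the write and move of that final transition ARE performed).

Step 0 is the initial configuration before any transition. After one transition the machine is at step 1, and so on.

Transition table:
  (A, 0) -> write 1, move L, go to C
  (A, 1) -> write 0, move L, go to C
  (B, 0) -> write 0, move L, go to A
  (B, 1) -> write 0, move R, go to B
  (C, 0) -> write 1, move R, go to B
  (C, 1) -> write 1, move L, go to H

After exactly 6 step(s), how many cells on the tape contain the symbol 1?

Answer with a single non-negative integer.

Step 1: in state A at pos 0, read 0 -> (A,0)->write 1,move L,goto C. Now: state=C, head=-1, tape[-2..1]=0010 (head:  ^)
Step 2: in state C at pos -1, read 0 -> (C,0)->write 1,move R,goto B. Now: state=B, head=0, tape[-2..1]=0110 (head:   ^)
Step 3: in state B at pos 0, read 1 -> (B,1)->write 0,move R,goto B. Now: state=B, head=1, tape[-2..2]=01000 (head:    ^)
Step 4: in state B at pos 1, read 0 -> (B,0)->write 0,move L,goto A. Now: state=A, head=0, tape[-2..2]=01000 (head:   ^)
Step 5: in state A at pos 0, read 0 -> (A,0)->write 1,move L,goto C. Now: state=C, head=-1, tape[-2..2]=01100 (head:  ^)
Step 6: in state C at pos -1, read 1 -> (C,1)->write 1,move L,goto H. Now: state=H, head=-2, tape[-3..2]=001100 (head:  ^)
Cells containing 1 after step 6: {-1, 0} -> 2 cell(s)

Answer: 2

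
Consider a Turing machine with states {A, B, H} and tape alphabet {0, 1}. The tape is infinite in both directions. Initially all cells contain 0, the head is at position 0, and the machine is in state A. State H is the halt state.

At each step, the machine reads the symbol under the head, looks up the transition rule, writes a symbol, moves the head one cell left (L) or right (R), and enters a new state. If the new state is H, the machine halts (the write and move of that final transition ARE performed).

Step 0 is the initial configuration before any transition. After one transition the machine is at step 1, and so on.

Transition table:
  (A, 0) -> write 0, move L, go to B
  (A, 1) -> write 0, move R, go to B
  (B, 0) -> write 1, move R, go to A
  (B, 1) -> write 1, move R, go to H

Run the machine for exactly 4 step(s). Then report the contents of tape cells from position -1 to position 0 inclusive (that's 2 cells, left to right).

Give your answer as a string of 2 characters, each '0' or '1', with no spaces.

Step 1: in state A at pos 0, read 0 -> (A,0)->write 0,move L,goto B. Now: state=B, head=-1, tape[-2..1]=0000 (head:  ^)
Step 2: in state B at pos -1, read 0 -> (B,0)->write 1,move R,goto A. Now: state=A, head=0, tape[-2..1]=0100 (head:   ^)
Step 3: in state A at pos 0, read 0 -> (A,0)->write 0,move L,goto B. Now: state=B, head=-1, tape[-2..1]=0100 (head:  ^)
Step 4: in state B at pos -1, read 1 -> (B,1)->write 1,move R,goto H. Now: state=H, head=0, tape[-2..1]=0100 (head:   ^)

Answer: 10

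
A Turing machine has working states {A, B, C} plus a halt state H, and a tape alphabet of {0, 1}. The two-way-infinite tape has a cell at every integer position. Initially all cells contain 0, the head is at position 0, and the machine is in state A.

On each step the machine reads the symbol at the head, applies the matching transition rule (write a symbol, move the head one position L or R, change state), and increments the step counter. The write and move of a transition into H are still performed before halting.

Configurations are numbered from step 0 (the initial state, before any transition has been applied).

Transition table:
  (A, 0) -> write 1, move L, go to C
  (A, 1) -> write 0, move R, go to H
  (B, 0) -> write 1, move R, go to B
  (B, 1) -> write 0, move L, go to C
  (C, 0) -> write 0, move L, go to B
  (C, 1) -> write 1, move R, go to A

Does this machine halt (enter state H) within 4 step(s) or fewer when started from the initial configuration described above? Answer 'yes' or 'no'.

Answer: no

Derivation:
Step 1: in state A at pos 0, read 0 -> (A,0)->write 1,move L,goto C. Now: state=C, head=-1, tape[-2..1]=0010 (head:  ^)
Step 2: in state C at pos -1, read 0 -> (C,0)->write 0,move L,goto B. Now: state=B, head=-2, tape[-3..1]=00010 (head:  ^)
Step 3: in state B at pos -2, read 0 -> (B,0)->write 1,move R,goto B. Now: state=B, head=-1, tape[-3..1]=01010 (head:   ^)
Step 4: in state B at pos -1, read 0 -> (B,0)->write 1,move R,goto B. Now: state=B, head=0, tape[-3..1]=01110 (head:    ^)
After 4 step(s): state = B (not H) -> not halted within 4 -> no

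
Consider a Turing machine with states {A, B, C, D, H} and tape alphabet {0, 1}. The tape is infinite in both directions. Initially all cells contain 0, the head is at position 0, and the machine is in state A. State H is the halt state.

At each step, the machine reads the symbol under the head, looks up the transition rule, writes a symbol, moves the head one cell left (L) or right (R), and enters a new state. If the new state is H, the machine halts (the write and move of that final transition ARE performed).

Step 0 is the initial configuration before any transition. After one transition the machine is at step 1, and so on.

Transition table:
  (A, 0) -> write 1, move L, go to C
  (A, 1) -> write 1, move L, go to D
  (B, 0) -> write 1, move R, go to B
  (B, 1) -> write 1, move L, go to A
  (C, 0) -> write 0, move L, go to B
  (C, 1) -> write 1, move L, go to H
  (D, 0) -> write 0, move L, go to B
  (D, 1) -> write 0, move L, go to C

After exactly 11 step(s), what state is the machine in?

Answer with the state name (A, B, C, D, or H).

Step 1: in state A at pos 0, read 0 -> (A,0)->write 1,move L,goto C. Now: state=C, head=-1, tape[-2..1]=0010 (head:  ^)
Step 2: in state C at pos -1, read 0 -> (C,0)->write 0,move L,goto B. Now: state=B, head=-2, tape[-3..1]=00010 (head:  ^)
Step 3: in state B at pos -2, read 0 -> (B,0)->write 1,move R,goto B. Now: state=B, head=-1, tape[-3..1]=01010 (head:   ^)
Step 4: in state B at pos -1, read 0 -> (B,0)->write 1,move R,goto B. Now: state=B, head=0, tape[-3..1]=01110 (head:    ^)
Step 5: in state B at pos 0, read 1 -> (B,1)->write 1,move L,goto A. Now: state=A, head=-1, tape[-3..1]=01110 (head:   ^)
Step 6: in state A at pos -1, read 1 -> (A,1)->write 1,move L,goto D. Now: state=D, head=-2, tape[-3..1]=01110 (head:  ^)
Step 7: in state D at pos -2, read 1 -> (D,1)->write 0,move L,goto C. Now: state=C, head=-3, tape[-4..1]=000110 (head:  ^)
Step 8: in state C at pos -3, read 0 -> (C,0)->write 0,move L,goto B. Now: state=B, head=-4, tape[-5..1]=0000110 (head:  ^)
Step 9: in state B at pos -4, read 0 -> (B,0)->write 1,move R,goto B. Now: state=B, head=-3, tape[-5..1]=0100110 (head:   ^)
Step 10: in state B at pos -3, read 0 -> (B,0)->write 1,move R,goto B. Now: state=B, head=-2, tape[-5..1]=0110110 (head:    ^)
Step 11: in state B at pos -2, read 0 -> (B,0)->write 1,move R,goto B. Now: state=B, head=-1, tape[-5..1]=0111110 (head:     ^)

Answer: B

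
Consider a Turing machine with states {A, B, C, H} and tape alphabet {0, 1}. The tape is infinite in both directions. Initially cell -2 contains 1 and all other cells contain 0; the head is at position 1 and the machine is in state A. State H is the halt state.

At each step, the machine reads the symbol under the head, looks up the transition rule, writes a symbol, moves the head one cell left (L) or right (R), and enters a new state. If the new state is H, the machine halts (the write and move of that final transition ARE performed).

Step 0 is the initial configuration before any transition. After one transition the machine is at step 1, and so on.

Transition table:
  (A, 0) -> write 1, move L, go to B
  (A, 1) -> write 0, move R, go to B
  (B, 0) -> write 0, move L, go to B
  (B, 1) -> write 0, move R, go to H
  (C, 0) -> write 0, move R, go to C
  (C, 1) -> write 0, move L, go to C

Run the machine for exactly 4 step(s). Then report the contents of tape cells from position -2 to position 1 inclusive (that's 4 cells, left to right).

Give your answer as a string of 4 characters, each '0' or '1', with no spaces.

Step 1: in state A at pos 1, read 0 -> (A,0)->write 1,move L,goto B. Now: state=B, head=0, tape[-3..2]=010010 (head:    ^)
Step 2: in state B at pos 0, read 0 -> (B,0)->write 0,move L,goto B. Now: state=B, head=-1, tape[-3..2]=010010 (head:   ^)
Step 3: in state B at pos -1, read 0 -> (B,0)->write 0,move L,goto B. Now: state=B, head=-2, tape[-3..2]=010010 (head:  ^)
Step 4: in state B at pos -2, read 1 -> (B,1)->write 0,move R,goto H. Now: state=H, head=-1, tape[-3..2]=000010 (head:   ^)

Answer: 0001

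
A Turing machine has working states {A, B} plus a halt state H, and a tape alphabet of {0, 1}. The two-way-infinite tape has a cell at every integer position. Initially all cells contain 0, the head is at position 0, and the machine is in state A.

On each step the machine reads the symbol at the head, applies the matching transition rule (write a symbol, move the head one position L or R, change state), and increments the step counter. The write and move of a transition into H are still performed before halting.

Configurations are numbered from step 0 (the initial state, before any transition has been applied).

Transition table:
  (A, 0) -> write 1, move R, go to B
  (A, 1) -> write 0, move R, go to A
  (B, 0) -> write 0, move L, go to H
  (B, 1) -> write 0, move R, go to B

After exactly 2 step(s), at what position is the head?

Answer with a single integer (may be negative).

Step 1: in state A at pos 0, read 0 -> (A,0)->write 1,move R,goto B. Now: state=B, head=1, tape[-1..2]=0100 (head:   ^)
Step 2: in state B at pos 1, read 0 -> (B,0)->write 0,move L,goto H. Now: state=H, head=0, tape[-1..2]=0100 (head:  ^)

Answer: 0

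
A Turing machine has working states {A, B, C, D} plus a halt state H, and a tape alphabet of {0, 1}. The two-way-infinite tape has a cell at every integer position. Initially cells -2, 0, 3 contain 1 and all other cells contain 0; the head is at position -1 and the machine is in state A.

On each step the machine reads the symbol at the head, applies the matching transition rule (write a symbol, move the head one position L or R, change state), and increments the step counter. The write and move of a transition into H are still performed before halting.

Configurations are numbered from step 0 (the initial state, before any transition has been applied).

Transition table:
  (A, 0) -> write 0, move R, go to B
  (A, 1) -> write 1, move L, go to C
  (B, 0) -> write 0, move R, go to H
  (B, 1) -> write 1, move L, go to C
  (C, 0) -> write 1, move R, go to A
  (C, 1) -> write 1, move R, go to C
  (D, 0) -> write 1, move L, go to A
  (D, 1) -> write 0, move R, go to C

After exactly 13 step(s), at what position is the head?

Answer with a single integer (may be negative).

Answer: 4

Derivation:
Step 1: in state A at pos -1, read 0 -> (A,0)->write 0,move R,goto B. Now: state=B, head=0, tape[-3..4]=01010010 (head:    ^)
Step 2: in state B at pos 0, read 1 -> (B,1)->write 1,move L,goto C. Now: state=C, head=-1, tape[-3..4]=01010010 (head:   ^)
Step 3: in state C at pos -1, read 0 -> (C,0)->write 1,move R,goto A. Now: state=A, head=0, tape[-3..4]=01110010 (head:    ^)
Step 4: in state A at pos 0, read 1 -> (A,1)->write 1,move L,goto C. Now: state=C, head=-1, tape[-3..4]=01110010 (head:   ^)
Step 5: in state C at pos -1, read 1 -> (C,1)->write 1,move R,goto C. Now: state=C, head=0, tape[-3..4]=01110010 (head:    ^)
Step 6: in state C at pos 0, read 1 -> (C,1)->write 1,move R,goto C. Now: state=C, head=1, tape[-3..4]=01110010 (head:     ^)
Step 7: in state C at pos 1, read 0 -> (C,0)->write 1,move R,goto A. Now: state=A, head=2, tape[-3..4]=01111010 (head:      ^)
Step 8: in state A at pos 2, read 0 -> (A,0)->write 0,move R,goto B. Now: state=B, head=3, tape[-3..4]=01111010 (head:       ^)
Step 9: in state B at pos 3, read 1 -> (B,1)->write 1,move L,goto C. Now: state=C, head=2, tape[-3..4]=01111010 (head:      ^)
Step 10: in state C at pos 2, read 0 -> (C,0)->write 1,move R,goto A. Now: state=A, head=3, tape[-3..4]=01111110 (head:       ^)
Step 11: in state A at pos 3, read 1 -> (A,1)->write 1,move L,goto C. Now: state=C, head=2, tape[-3..4]=01111110 (head:      ^)
Step 12: in state C at pos 2, read 1 -> (C,1)->write 1,move R,goto C. Now: state=C, head=3, tape[-3..4]=01111110 (head:       ^)
Step 13: in state C at pos 3, read 1 -> (C,1)->write 1,move R,goto C. Now: state=C, head=4, tape[-3..5]=011111100 (head:        ^)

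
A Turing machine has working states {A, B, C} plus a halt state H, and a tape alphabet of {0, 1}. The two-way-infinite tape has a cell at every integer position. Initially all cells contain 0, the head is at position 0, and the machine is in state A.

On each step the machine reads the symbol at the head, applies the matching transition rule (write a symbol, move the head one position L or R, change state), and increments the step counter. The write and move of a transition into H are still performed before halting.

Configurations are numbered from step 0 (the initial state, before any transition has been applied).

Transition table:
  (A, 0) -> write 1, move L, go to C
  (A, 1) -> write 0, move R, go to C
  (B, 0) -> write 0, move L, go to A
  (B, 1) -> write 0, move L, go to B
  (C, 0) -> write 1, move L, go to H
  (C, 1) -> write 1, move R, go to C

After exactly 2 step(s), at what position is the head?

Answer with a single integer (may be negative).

Step 1: in state A at pos 0, read 0 -> (A,0)->write 1,move L,goto C. Now: state=C, head=-1, tape[-2..1]=0010 (head:  ^)
Step 2: in state C at pos -1, read 0 -> (C,0)->write 1,move L,goto H. Now: state=H, head=-2, tape[-3..1]=00110 (head:  ^)

Answer: -2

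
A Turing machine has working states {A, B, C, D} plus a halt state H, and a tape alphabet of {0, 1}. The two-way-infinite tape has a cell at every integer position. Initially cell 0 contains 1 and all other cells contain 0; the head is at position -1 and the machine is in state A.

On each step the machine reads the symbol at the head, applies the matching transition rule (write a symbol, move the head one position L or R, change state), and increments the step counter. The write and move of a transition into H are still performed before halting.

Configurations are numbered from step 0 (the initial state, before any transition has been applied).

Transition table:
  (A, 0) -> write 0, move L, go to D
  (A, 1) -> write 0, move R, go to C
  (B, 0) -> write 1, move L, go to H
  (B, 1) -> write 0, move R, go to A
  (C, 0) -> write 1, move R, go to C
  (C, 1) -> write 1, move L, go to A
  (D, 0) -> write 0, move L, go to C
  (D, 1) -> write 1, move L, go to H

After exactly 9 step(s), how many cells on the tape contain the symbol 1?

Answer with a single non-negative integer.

Answer: 3

Derivation:
Step 1: in state A at pos -1, read 0 -> (A,0)->write 0,move L,goto D. Now: state=D, head=-2, tape[-3..1]=00010 (head:  ^)
Step 2: in state D at pos -2, read 0 -> (D,0)->write 0,move L,goto C. Now: state=C, head=-3, tape[-4..1]=000010 (head:  ^)
Step 3: in state C at pos -3, read 0 -> (C,0)->write 1,move R,goto C. Now: state=C, head=-2, tape[-4..1]=010010 (head:   ^)
Step 4: in state C at pos -2, read 0 -> (C,0)->write 1,move R,goto C. Now: state=C, head=-1, tape[-4..1]=011010 (head:    ^)
Step 5: in state C at pos -1, read 0 -> (C,0)->write 1,move R,goto C. Now: state=C, head=0, tape[-4..1]=011110 (head:     ^)
Step 6: in state C at pos 0, read 1 -> (C,1)->write 1,move L,goto A. Now: state=A, head=-1, tape[-4..1]=011110 (head:    ^)
Step 7: in state A at pos -1, read 1 -> (A,1)->write 0,move R,goto C. Now: state=C, head=0, tape[-4..1]=011010 (head:     ^)
Step 8: in state C at pos 0, read 1 -> (C,1)->write 1,move L,goto A. Now: state=A, head=-1, tape[-4..1]=011010 (head:    ^)
Step 9: in state A at pos -1, read 0 -> (A,0)->write 0,move L,goto D. Now: state=D, head=-2, tape[-4..1]=011010 (head:   ^)
Cells containing 1 after step 9: {-3, -2, 0} -> 3 cell(s)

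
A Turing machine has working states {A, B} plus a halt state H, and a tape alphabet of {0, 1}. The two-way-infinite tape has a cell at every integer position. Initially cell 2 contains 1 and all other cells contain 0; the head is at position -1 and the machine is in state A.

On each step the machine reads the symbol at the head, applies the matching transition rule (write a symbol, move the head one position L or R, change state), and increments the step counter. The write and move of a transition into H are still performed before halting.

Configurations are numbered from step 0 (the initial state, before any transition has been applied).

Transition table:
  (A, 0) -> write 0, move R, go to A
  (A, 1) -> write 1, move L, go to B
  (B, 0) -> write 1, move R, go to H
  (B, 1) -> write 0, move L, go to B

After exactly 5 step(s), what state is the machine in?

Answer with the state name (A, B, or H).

Answer: H

Derivation:
Step 1: in state A at pos -1, read 0 -> (A,0)->write 0,move R,goto A. Now: state=A, head=0, tape[-2..3]=000010 (head:   ^)
Step 2: in state A at pos 0, read 0 -> (A,0)->write 0,move R,goto A. Now: state=A, head=1, tape[-2..3]=000010 (head:    ^)
Step 3: in state A at pos 1, read 0 -> (A,0)->write 0,move R,goto A. Now: state=A, head=2, tape[-2..3]=000010 (head:     ^)
Step 4: in state A at pos 2, read 1 -> (A,1)->write 1,move L,goto B. Now: state=B, head=1, tape[-2..3]=000010 (head:    ^)
Step 5: in state B at pos 1, read 0 -> (B,0)->write 1,move R,goto H. Now: state=H, head=2, tape[-2..3]=000110 (head:     ^)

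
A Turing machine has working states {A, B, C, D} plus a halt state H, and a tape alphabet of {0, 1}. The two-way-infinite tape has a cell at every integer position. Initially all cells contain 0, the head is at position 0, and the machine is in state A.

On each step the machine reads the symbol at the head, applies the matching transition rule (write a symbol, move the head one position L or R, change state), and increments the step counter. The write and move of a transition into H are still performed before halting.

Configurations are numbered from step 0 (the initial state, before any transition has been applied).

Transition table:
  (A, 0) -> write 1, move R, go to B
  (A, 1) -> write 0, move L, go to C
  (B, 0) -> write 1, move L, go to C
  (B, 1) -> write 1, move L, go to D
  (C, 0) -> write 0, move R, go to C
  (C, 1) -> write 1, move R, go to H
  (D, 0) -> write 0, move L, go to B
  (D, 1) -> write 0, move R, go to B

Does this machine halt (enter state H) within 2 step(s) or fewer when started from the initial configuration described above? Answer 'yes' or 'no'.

Step 1: in state A at pos 0, read 0 -> (A,0)->write 1,move R,goto B. Now: state=B, head=1, tape[-1..2]=0100 (head:   ^)
Step 2: in state B at pos 1, read 0 -> (B,0)->write 1,move L,goto C. Now: state=C, head=0, tape[-1..2]=0110 (head:  ^)
After 2 step(s): state = C (not H) -> not halted within 2 -> no

Answer: no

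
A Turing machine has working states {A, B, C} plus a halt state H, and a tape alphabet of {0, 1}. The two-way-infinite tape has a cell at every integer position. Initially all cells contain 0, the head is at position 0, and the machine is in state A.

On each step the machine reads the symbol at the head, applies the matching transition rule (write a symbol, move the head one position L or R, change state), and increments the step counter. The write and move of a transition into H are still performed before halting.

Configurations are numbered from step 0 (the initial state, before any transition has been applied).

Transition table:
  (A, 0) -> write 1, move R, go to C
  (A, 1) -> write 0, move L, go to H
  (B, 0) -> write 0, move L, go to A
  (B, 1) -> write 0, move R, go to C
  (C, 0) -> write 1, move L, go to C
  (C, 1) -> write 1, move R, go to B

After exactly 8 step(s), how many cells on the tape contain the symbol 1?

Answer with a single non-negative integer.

Answer: 2

Derivation:
Step 1: in state A at pos 0, read 0 -> (A,0)->write 1,move R,goto C. Now: state=C, head=1, tape[-1..2]=0100 (head:   ^)
Step 2: in state C at pos 1, read 0 -> (C,0)->write 1,move L,goto C. Now: state=C, head=0, tape[-1..2]=0110 (head:  ^)
Step 3: in state C at pos 0, read 1 -> (C,1)->write 1,move R,goto B. Now: state=B, head=1, tape[-1..2]=0110 (head:   ^)
Step 4: in state B at pos 1, read 1 -> (B,1)->write 0,move R,goto C. Now: state=C, head=2, tape[-1..3]=01000 (head:    ^)
Step 5: in state C at pos 2, read 0 -> (C,0)->write 1,move L,goto C. Now: state=C, head=1, tape[-1..3]=01010 (head:   ^)
Step 6: in state C at pos 1, read 0 -> (C,0)->write 1,move L,goto C. Now: state=C, head=0, tape[-1..3]=01110 (head:  ^)
Step 7: in state C at pos 0, read 1 -> (C,1)->write 1,move R,goto B. Now: state=B, head=1, tape[-1..3]=01110 (head:   ^)
Step 8: in state B at pos 1, read 1 -> (B,1)->write 0,move R,goto C. Now: state=C, head=2, tape[-1..3]=01010 (head:    ^)
Cells containing 1 after step 8: {0, 2} -> 2 cell(s)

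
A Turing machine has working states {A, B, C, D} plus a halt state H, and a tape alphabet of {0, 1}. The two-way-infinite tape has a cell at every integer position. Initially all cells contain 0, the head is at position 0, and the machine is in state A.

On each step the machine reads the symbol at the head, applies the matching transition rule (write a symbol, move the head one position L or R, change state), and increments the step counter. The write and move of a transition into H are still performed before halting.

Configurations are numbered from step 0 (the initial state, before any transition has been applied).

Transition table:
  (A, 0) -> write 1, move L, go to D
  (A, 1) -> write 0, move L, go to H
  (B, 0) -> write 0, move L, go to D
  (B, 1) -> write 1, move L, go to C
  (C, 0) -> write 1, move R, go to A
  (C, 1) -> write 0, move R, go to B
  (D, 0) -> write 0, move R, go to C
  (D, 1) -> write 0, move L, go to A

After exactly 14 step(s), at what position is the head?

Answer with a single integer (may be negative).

Answer: 2

Derivation:
Step 1: in state A at pos 0, read 0 -> (A,0)->write 1,move L,goto D. Now: state=D, head=-1, tape[-2..1]=0010 (head:  ^)
Step 2: in state D at pos -1, read 0 -> (D,0)->write 0,move R,goto C. Now: state=C, head=0, tape[-2..1]=0010 (head:   ^)
Step 3: in state C at pos 0, read 1 -> (C,1)->write 0,move R,goto B. Now: state=B, head=1, tape[-2..2]=00000 (head:    ^)
Step 4: in state B at pos 1, read 0 -> (B,0)->write 0,move L,goto D. Now: state=D, head=0, tape[-2..2]=00000 (head:   ^)
Step 5: in state D at pos 0, read 0 -> (D,0)->write 0,move R,goto C. Now: state=C, head=1, tape[-2..2]=00000 (head:    ^)
Step 6: in state C at pos 1, read 0 -> (C,0)->write 1,move R,goto A. Now: state=A, head=2, tape[-2..3]=000100 (head:     ^)
Step 7: in state A at pos 2, read 0 -> (A,0)->write 1,move L,goto D. Now: state=D, head=1, tape[-2..3]=000110 (head:    ^)
Step 8: in state D at pos 1, read 1 -> (D,1)->write 0,move L,goto A. Now: state=A, head=0, tape[-2..3]=000010 (head:   ^)
Step 9: in state A at pos 0, read 0 -> (A,0)->write 1,move L,goto D. Now: state=D, head=-1, tape[-2..3]=001010 (head:  ^)
Step 10: in state D at pos -1, read 0 -> (D,0)->write 0,move R,goto C. Now: state=C, head=0, tape[-2..3]=001010 (head:   ^)
Step 11: in state C at pos 0, read 1 -> (C,1)->write 0,move R,goto B. Now: state=B, head=1, tape[-2..3]=000010 (head:    ^)
Step 12: in state B at pos 1, read 0 -> (B,0)->write 0,move L,goto D. Now: state=D, head=0, tape[-2..3]=000010 (head:   ^)
Step 13: in state D at pos 0, read 0 -> (D,0)->write 0,move R,goto C. Now: state=C, head=1, tape[-2..3]=000010 (head:    ^)
Step 14: in state C at pos 1, read 0 -> (C,0)->write 1,move R,goto A. Now: state=A, head=2, tape[-2..3]=000110 (head:     ^)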